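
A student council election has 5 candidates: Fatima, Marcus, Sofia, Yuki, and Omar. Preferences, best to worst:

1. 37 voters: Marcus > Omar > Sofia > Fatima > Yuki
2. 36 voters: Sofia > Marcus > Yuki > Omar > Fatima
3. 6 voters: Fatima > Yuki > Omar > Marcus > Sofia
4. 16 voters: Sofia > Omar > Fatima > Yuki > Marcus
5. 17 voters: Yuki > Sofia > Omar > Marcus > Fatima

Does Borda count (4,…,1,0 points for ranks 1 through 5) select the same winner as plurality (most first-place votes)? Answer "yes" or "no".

yes

Borda — scores: Fatima 93, Marcus 279, Sofia 333, Yuki 174, Omar 241. Winner: Sofia.
Plurality — first-place votes: Fatima 6, Marcus 37, Sofia 52, Yuki 17, Omar 0. Winner: Sofia.
The two methods agree.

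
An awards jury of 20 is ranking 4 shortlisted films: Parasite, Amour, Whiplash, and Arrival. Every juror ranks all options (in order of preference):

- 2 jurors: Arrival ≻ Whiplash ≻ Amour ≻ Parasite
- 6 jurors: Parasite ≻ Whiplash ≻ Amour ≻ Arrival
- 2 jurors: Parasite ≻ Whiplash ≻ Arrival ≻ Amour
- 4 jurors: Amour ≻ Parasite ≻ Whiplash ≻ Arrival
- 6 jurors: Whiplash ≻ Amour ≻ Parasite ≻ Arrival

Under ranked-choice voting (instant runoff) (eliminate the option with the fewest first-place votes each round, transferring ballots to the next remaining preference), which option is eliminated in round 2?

Amour

Round 1: Parasite 8, Amour 4, Whiplash 6, Arrival 2. Eliminate Arrival.
Round 2: Parasite 8, Amour 4, Whiplash 8. Eliminate Amour.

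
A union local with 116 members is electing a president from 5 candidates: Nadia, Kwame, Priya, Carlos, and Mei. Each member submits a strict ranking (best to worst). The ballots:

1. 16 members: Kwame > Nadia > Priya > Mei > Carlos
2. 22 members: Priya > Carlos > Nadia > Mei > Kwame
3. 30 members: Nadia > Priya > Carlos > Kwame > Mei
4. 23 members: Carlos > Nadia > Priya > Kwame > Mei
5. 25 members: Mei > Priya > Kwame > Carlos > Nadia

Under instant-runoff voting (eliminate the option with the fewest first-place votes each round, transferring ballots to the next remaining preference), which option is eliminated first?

Kwame

Round 1: Nadia 30, Kwame 16, Priya 22, Carlos 23, Mei 25. Eliminate Kwame.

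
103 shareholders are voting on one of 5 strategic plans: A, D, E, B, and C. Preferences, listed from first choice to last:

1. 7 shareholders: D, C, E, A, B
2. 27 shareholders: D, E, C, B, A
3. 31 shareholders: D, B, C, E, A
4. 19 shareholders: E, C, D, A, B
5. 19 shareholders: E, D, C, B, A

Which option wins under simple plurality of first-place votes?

First-place votes: A 0, D 65, E 38, B 0, C 0.
D has the most first-place votes.

D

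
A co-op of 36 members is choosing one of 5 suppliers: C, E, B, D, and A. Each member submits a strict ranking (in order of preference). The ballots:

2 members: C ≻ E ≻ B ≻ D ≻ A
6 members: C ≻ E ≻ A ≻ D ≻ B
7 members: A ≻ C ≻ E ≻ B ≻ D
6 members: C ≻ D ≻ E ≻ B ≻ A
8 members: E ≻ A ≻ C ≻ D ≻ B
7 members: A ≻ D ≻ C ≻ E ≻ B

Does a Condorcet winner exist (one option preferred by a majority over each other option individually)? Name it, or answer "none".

none

Checking pairwise contests:
A beats C 22–14.
C beats E 28–8.
C beats B 36–0.
C beats D 29–7.
E beats A 22–14.
Every option loses at least one head-to-head, so there is no Condorcet winner.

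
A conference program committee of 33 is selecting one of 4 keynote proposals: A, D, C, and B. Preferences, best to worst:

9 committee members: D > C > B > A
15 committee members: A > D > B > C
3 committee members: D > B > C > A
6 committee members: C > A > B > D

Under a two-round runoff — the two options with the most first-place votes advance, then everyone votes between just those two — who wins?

A

Round 1 first-place votes: A 15, D 12, C 6, B 0.
A and D advance.
Runoff: A is preferred to D by 21 voters; D by 12.
A wins the runoff.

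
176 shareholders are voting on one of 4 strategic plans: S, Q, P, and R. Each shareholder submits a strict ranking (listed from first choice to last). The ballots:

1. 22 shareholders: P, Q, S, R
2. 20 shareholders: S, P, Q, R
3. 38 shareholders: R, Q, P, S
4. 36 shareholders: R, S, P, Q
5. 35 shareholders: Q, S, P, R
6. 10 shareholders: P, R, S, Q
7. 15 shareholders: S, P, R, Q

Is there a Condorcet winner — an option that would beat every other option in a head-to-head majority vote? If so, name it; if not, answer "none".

none

Checking pairwise contests:
Q beats S 95–81.
P beats Q 103–73.
S beats P 106–70.
S beats R 92–84.
Every option loses at least one head-to-head, so there is no Condorcet winner.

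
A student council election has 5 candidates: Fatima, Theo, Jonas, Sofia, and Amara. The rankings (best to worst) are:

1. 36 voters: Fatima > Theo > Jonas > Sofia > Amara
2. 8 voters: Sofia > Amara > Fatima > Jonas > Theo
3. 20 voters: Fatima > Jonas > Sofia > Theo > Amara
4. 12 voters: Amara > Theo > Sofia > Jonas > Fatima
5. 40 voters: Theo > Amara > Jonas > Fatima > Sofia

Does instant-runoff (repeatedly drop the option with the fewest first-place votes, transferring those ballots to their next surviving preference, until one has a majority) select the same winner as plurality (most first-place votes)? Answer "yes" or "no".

yes

Instant-runoff — R1 Fatima 56, Theo 40, Jonas 0, Sofia 8, Amara 12 (Jonas out); R2 Fatima 56, Theo 40, Sofia 8, Amara 12 (Sofia out); R3 Fatima 56, Theo 40, Amara 20 (Amara out); R4 Fatima 64, Theo 52 (Fatima winner). Winner: Fatima.
Plurality — first-place votes: Fatima 56, Theo 40, Jonas 0, Sofia 8, Amara 12. Winner: Fatima.
The two methods agree.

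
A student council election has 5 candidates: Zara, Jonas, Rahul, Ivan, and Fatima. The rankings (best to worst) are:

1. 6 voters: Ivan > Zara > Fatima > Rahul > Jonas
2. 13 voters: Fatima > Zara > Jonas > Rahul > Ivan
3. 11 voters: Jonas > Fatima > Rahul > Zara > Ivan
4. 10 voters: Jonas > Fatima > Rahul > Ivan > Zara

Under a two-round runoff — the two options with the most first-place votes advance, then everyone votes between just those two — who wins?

Jonas

Round 1 first-place votes: Zara 0, Jonas 21, Rahul 0, Ivan 6, Fatima 13.
Jonas and Fatima advance.
Runoff: Jonas is preferred to Fatima by 21 voters; Fatima by 19.
Jonas wins the runoff.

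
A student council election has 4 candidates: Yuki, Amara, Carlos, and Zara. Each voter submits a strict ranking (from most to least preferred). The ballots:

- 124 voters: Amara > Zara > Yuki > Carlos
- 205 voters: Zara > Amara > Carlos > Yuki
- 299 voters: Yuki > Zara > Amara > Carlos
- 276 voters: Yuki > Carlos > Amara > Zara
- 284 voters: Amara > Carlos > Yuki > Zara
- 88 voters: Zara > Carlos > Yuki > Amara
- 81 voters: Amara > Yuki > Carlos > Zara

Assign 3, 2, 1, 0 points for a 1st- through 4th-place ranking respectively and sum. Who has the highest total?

Yuki: 124·1 + 205·0 + 299·3 + 276·3 + 284·1 + 88·1 + 81·2 = 2383
Amara: 124·3 + 205·2 + 299·1 + 276·1 + 284·3 + 88·0 + 81·3 = 2452
Carlos: 124·0 + 205·1 + 299·0 + 276·2 + 284·2 + 88·2 + 81·1 = 1582
Zara: 124·2 + 205·3 + 299·2 + 276·0 + 284·0 + 88·3 + 81·0 = 1725
Amara has the highest Borda score (2452).

Amara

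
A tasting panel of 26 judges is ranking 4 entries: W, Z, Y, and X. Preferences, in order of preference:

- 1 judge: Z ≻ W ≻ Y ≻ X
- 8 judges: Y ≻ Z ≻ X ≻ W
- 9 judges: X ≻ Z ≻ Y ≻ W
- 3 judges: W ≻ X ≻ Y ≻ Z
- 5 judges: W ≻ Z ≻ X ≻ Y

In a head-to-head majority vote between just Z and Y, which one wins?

Z

Voters preferring Z to Y: 15; preferring Y to Z: 11.
Z wins the head-to-head.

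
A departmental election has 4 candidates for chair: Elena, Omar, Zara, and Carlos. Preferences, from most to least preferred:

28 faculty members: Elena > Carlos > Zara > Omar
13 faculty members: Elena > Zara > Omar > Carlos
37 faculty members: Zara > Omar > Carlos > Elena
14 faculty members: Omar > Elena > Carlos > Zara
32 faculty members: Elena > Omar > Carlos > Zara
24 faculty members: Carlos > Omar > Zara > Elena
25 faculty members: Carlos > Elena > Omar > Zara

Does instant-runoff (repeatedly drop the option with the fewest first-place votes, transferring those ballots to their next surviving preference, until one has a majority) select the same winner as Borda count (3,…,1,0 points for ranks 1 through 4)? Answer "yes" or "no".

Instant-runoff — R1 Elena 73, Omar 14, Zara 37, Carlos 49 (Omar out); R2 Elena 87, Zara 37, Carlos 49 (Elena winner). Winner: Elena.
Borda — scores: Elena 297, Omar 266, Zara 189, Carlos 286. Winner: Elena.
The two methods agree.

yes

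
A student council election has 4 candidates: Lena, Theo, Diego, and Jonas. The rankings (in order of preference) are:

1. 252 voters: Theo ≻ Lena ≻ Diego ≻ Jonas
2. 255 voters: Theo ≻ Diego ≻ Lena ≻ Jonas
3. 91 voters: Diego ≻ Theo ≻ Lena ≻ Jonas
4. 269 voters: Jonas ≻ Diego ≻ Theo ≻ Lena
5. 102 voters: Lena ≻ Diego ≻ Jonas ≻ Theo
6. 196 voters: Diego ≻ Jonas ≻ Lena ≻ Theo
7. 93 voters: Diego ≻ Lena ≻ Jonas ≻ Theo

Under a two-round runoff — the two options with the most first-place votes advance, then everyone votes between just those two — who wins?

Diego

Round 1 first-place votes: Lena 102, Theo 507, Diego 380, Jonas 269.
Theo and Diego advance.
Runoff: Theo is preferred to Diego by 507 voters; Diego by 751.
Diego wins the runoff.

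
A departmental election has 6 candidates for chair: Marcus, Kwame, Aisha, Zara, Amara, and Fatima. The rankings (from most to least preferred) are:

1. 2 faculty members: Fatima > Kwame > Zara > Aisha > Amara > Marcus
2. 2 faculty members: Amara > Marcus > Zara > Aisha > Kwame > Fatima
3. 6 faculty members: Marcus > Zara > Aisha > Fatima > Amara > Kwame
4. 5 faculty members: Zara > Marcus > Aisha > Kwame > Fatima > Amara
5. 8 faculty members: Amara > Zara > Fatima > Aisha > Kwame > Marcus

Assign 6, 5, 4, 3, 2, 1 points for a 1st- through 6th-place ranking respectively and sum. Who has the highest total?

Zara

Marcus: 2·1 + 2·5 + 6·6 + 5·5 + 8·1 = 81
Kwame: 2·5 + 2·2 + 6·1 + 5·3 + 8·2 = 51
Aisha: 2·3 + 2·3 + 6·4 + 5·4 + 8·3 = 80
Zara: 2·4 + 2·4 + 6·5 + 5·6 + 8·5 = 116
Amara: 2·2 + 2·6 + 6·2 + 5·1 + 8·6 = 81
Fatima: 2·6 + 2·1 + 6·3 + 5·2 + 8·4 = 74
Zara has the highest Borda score (116).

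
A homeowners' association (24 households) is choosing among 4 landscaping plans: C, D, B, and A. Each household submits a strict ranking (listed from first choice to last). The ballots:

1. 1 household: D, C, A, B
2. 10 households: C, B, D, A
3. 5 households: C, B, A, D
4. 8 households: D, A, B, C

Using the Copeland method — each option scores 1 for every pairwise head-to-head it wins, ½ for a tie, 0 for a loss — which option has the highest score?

C

C: beats D, B, and A → score 3.
D: beats A; loses to C and B → score 1.
B: beats D and A; loses to C → score 2.
A: loses to C, D, and B → score 0.
C has the best pairwise record.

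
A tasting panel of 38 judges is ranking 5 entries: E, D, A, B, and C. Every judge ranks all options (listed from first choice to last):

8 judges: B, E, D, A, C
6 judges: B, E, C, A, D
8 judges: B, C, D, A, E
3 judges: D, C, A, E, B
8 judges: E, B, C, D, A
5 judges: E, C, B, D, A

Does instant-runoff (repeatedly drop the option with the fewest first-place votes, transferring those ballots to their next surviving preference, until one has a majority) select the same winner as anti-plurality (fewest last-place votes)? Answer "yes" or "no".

yes

Instant-runoff — R1 E 13, D 3, A 0, B 22, C 0 (B winner). Winner: B.
Anti-plurality — last-place votes: E 8, D 6, A 13, B 3, C 8. Winner: B.
The two methods agree.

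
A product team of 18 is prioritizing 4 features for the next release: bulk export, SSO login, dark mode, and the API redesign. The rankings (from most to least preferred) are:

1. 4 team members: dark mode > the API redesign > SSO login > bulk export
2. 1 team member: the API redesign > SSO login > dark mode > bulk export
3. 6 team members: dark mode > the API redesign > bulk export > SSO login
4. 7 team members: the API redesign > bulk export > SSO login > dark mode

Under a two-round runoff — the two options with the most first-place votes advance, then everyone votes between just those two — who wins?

dark mode

Round 1 first-place votes: bulk export 0, SSO login 0, dark mode 10, the API redesign 8.
dark mode and the API redesign advance.
Runoff: dark mode is preferred to the API redesign by 10 voters; the API redesign by 8.
dark mode wins the runoff.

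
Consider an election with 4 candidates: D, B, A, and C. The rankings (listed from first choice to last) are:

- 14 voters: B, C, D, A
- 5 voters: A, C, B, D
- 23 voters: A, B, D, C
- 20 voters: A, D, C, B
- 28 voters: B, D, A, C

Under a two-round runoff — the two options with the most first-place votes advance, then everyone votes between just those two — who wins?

Round 1 first-place votes: D 0, B 42, A 48, C 0.
A and B advance.
Runoff: A is preferred to B by 48 voters; B by 42.
A wins the runoff.

A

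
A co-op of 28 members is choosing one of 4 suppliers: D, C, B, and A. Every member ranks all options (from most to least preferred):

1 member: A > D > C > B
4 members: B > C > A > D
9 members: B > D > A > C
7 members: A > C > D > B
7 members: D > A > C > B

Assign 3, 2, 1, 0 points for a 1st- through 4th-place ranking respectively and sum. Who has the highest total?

A

D: 1·2 + 4·0 + 9·2 + 7·1 + 7·3 = 48
C: 1·1 + 4·2 + 9·0 + 7·2 + 7·1 = 30
B: 1·0 + 4·3 + 9·3 + 7·0 + 7·0 = 39
A: 1·3 + 4·1 + 9·1 + 7·3 + 7·2 = 51
A has the highest Borda score (51).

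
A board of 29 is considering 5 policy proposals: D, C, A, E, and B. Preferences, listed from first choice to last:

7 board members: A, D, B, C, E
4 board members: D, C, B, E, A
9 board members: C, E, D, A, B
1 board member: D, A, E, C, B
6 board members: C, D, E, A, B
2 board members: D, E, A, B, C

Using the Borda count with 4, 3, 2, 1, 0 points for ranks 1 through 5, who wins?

D: 7·3 + 4·4 + 9·2 + 1·4 + 6·3 + 2·4 = 85
C: 7·1 + 4·3 + 9·4 + 1·1 + 6·4 + 2·0 = 80
A: 7·4 + 4·0 + 9·1 + 1·3 + 6·1 + 2·2 = 50
E: 7·0 + 4·1 + 9·3 + 1·2 + 6·2 + 2·3 = 51
B: 7·2 + 4·2 + 9·0 + 1·0 + 6·0 + 2·1 = 24
D has the highest Borda score (85).

D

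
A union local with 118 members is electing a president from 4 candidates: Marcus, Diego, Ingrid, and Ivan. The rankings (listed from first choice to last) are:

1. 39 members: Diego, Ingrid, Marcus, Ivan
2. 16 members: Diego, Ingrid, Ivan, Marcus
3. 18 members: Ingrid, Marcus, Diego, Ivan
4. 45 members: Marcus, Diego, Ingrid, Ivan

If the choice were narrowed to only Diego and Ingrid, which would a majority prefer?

Diego

Voters preferring Diego to Ingrid: 100; preferring Ingrid to Diego: 18.
Diego wins the head-to-head.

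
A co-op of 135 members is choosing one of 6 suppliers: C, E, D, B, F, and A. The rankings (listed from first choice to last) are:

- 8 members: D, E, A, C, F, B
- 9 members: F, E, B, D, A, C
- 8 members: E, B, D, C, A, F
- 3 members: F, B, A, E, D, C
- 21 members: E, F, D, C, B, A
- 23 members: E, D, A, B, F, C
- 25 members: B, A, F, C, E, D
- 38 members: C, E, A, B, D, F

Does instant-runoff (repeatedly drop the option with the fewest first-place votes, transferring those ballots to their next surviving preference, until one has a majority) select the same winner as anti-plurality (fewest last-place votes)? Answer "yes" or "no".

yes

Instant-runoff — R1 C 38, E 52, D 8, B 25, F 12, A 0 (A out); R2 C 38, E 52, D 8, B 25, F 12 (D out); R3 C 38, E 60, B 25, F 12 (F out); R4 C 38, E 69, B 28 (E winner). Winner: E.
Anti-plurality — last-place votes: C 35, E 0, D 25, B 8, F 46, A 21. Winner: E.
The two methods agree.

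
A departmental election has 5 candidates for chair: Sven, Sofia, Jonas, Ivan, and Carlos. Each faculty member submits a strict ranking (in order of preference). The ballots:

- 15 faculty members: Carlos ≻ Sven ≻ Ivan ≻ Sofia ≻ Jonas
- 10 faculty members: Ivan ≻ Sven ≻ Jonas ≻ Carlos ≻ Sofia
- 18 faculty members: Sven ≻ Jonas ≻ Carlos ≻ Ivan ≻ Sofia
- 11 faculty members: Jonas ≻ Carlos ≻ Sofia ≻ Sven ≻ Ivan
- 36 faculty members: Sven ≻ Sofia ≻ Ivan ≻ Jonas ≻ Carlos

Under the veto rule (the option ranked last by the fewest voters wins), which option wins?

Sven

Last-place votes: Sven 0, Sofia 28, Jonas 15, Ivan 11, Carlos 36.
Sven is ranked last by the fewest voters, so Sven wins.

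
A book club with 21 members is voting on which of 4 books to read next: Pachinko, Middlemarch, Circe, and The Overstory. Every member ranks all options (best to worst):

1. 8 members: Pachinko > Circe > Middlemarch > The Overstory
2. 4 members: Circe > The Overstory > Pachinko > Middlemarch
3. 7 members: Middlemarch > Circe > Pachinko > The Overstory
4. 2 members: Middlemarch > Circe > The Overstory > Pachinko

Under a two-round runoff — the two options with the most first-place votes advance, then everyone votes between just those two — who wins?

Pachinko

Round 1 first-place votes: Pachinko 8, Middlemarch 9, Circe 4, The Overstory 0.
Middlemarch and Pachinko advance.
Runoff: Middlemarch is preferred to Pachinko by 9 voters; Pachinko by 12.
Pachinko wins the runoff.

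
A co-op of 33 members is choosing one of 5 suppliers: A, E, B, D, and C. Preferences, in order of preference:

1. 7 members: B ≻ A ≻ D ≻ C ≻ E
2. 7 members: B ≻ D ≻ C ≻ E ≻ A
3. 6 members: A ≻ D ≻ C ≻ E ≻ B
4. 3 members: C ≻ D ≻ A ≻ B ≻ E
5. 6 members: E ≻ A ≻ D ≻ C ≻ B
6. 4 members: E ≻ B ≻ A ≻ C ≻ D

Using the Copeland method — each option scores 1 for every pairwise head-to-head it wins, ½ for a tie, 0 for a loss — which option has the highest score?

A: beats D and C; loses to E and B → score 2.
E: beats A; loses to B, D, and C → score 1.
B: beats A, E, D, and C → score 4.
D: beats E and C; loses to A and B → score 2.
C: beats E; loses to A, B, and D → score 1.
B has the best pairwise record.

B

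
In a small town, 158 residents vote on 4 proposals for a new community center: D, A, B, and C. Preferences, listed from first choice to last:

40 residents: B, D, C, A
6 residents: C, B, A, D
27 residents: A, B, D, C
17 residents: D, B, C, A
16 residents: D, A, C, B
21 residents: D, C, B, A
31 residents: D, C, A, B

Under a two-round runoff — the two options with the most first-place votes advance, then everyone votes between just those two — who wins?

D

Round 1 first-place votes: D 85, A 27, B 40, C 6.
D and B advance.
Runoff: D is preferred to B by 85 voters; B by 73.
D wins the runoff.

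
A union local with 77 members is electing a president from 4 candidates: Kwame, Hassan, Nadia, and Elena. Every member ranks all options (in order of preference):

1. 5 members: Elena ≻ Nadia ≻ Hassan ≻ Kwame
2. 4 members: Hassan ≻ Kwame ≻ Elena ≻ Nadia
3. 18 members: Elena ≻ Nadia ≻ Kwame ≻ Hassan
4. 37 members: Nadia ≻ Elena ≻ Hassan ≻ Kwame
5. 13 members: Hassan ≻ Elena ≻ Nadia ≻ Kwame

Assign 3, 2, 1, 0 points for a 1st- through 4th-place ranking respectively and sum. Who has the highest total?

Elena

Kwame: 5·0 + 4·2 + 18·1 + 37·0 + 13·0 = 26
Hassan: 5·1 + 4·3 + 18·0 + 37·1 + 13·3 = 93
Nadia: 5·2 + 4·0 + 18·2 + 37·3 + 13·1 = 170
Elena: 5·3 + 4·1 + 18·3 + 37·2 + 13·2 = 173
Elena has the highest Borda score (173).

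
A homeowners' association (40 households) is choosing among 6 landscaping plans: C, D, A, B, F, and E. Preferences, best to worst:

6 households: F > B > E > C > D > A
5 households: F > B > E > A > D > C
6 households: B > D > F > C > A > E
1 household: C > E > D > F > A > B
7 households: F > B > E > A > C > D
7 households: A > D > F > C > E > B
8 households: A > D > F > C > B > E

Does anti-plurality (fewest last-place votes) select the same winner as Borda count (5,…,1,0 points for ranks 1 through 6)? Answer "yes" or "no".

yes

Anti-plurality — last-place votes: C 5, D 7, A 6, B 8, F 0, E 14. Winner: F.
Borda — scores: C 66, D 98, A 106, B 110, F 155, E 65. Winner: F.
The two methods agree.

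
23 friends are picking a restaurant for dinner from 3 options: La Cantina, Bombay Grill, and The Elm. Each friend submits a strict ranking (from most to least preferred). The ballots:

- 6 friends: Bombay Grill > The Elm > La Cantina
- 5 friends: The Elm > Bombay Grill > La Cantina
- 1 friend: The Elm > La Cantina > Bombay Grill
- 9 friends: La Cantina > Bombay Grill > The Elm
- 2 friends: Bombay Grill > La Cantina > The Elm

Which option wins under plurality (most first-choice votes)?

La Cantina

First-place votes: La Cantina 9, Bombay Grill 8, The Elm 6.
La Cantina has the most first-place votes.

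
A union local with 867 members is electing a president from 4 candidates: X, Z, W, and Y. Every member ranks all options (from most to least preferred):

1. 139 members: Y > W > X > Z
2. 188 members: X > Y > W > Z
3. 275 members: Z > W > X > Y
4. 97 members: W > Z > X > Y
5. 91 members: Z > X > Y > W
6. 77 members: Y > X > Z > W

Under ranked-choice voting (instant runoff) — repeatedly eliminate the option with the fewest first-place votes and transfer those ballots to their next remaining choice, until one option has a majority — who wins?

Round 1: X 188, Z 366, W 97, Y 216. Eliminate W.
Round 2: X 188, Z 463, Y 216. Z has a majority.

Z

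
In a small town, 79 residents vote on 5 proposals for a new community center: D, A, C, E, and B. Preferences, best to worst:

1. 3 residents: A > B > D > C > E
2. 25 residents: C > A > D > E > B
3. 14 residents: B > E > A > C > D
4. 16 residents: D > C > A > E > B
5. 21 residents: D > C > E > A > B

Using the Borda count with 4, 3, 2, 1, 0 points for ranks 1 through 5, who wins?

C

D: 3·2 + 25·2 + 14·0 + 16·4 + 21·4 = 204
A: 3·4 + 25·3 + 14·2 + 16·2 + 21·1 = 168
C: 3·1 + 25·4 + 14·1 + 16·3 + 21·3 = 228
E: 3·0 + 25·1 + 14·3 + 16·1 + 21·2 = 125
B: 3·3 + 25·0 + 14·4 + 16·0 + 21·0 = 65
C has the highest Borda score (228).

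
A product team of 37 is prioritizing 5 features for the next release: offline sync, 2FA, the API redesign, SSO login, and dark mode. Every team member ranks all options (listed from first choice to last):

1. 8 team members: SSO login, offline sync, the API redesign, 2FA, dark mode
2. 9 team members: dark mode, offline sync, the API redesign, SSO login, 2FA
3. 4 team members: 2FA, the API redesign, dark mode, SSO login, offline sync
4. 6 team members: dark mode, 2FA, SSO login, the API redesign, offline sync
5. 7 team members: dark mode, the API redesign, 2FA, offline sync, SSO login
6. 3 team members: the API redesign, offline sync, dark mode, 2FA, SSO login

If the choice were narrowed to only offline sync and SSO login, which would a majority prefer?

offline sync

Voters preferring offline sync to SSO login: 19; preferring SSO login to offline sync: 18.
offline sync wins the head-to-head.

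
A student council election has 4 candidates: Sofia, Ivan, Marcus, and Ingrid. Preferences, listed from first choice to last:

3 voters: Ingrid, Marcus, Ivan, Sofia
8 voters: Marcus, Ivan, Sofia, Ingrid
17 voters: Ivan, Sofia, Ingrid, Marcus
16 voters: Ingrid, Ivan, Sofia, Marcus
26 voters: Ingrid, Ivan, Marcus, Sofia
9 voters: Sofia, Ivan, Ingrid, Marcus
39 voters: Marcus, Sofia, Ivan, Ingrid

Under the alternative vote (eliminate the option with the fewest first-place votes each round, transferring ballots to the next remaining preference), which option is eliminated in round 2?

Ivan

Round 1: Sofia 9, Ivan 17, Marcus 47, Ingrid 45. Eliminate Sofia.
Round 2: Ivan 26, Marcus 47, Ingrid 45. Eliminate Ivan.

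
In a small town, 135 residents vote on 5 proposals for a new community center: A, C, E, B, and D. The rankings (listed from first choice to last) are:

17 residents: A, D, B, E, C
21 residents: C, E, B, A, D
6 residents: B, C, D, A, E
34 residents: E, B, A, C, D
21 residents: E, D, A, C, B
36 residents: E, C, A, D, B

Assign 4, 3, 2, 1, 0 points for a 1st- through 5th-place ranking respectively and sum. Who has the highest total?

E

A: 17·4 + 21·1 + 6·1 + 34·2 + 21·2 + 36·2 = 277
C: 17·0 + 21·4 + 6·3 + 34·1 + 21·1 + 36·3 = 265
E: 17·1 + 21·3 + 6·0 + 34·4 + 21·4 + 36·4 = 444
B: 17·2 + 21·2 + 6·4 + 34·3 + 21·0 + 36·0 = 202
D: 17·3 + 21·0 + 6·2 + 34·0 + 21·3 + 36·1 = 162
E has the highest Borda score (444).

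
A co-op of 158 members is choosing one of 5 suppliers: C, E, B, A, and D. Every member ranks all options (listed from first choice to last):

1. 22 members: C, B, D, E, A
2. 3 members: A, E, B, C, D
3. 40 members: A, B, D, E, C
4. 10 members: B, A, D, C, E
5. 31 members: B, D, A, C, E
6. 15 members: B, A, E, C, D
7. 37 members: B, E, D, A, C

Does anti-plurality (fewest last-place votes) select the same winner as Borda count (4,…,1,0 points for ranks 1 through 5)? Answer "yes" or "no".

Anti-plurality — last-place votes: C 77, E 41, B 0, A 22, D 18. Winner: B.
Borda — scores: C 147, E 212, B 564, A 346, D 311. Winner: B.
The two methods agree.

yes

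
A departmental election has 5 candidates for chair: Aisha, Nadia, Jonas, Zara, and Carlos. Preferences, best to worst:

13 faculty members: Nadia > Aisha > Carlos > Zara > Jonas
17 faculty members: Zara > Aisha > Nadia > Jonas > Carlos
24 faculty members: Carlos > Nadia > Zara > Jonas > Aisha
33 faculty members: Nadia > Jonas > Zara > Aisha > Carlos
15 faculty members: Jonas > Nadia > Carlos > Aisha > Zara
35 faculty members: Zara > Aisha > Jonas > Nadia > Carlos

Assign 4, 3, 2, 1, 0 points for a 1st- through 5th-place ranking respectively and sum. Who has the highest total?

Nadia

Aisha: 13·3 + 17·3 + 24·0 + 33·1 + 15·1 + 35·3 = 243
Nadia: 13·4 + 17·2 + 24·3 + 33·4 + 15·3 + 35·1 = 370
Jonas: 13·0 + 17·1 + 24·1 + 33·3 + 15·4 + 35·2 = 270
Zara: 13·1 + 17·4 + 24·2 + 33·2 + 15·0 + 35·4 = 335
Carlos: 13·2 + 17·0 + 24·4 + 33·0 + 15·2 + 35·0 = 152
Nadia has the highest Borda score (370).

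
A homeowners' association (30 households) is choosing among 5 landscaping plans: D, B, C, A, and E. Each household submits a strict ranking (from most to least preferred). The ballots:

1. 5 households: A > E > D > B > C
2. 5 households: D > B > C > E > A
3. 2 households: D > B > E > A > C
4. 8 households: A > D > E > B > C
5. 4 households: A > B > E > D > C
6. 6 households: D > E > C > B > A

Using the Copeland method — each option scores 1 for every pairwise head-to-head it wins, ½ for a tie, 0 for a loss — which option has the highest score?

A

D: beats B, C, and E; loses to A → score 3.
B: beats C; loses to D, A, and E → score 1.
C: loses to D, B, A, and E → score 0.
A: beats D, B, C, and E → score 4.
E: beats B and C; loses to D and A → score 2.
A has the best pairwise record.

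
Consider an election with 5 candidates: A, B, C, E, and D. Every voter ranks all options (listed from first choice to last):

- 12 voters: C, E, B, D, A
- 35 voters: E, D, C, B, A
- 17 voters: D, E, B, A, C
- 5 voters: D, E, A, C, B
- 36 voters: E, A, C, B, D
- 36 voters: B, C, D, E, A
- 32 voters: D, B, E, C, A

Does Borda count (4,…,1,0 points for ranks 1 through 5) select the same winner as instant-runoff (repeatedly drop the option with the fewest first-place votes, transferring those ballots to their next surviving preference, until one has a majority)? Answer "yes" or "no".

no

Borda — scores: A 135, B 369, C 335, E 486, D 405. Winner: E.
Instant-runoff — R1 A 0, B 36, C 12, E 71, D 54 (A out); R2 B 36, C 12, E 71, D 54 (C out); R3 B 36, E 83, D 54 (B out); R4 E 83, D 90 (D winner). Winner: D.
The two methods disagree.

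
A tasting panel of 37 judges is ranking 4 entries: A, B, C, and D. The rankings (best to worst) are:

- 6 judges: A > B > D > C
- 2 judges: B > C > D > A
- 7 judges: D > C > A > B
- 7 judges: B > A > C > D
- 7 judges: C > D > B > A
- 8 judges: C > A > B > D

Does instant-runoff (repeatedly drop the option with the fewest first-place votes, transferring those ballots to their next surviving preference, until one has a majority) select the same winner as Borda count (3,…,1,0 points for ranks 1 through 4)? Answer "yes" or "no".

Instant-runoff — R1 A 6, B 9, C 15, D 7 (A out); R2 B 15, C 15, D 7 (D out); R3 B 15, C 22 (C winner). Winner: C.
Borda — scores: A 55, B 54, C 70, D 43. Winner: C.
The two methods agree.

yes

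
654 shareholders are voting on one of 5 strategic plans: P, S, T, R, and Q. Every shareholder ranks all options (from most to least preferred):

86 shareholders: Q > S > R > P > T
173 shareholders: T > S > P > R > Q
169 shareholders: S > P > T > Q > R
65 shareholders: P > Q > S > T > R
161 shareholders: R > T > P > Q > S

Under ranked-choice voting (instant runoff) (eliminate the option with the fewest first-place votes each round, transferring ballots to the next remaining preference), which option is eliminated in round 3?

Round 1: P 65, S 169, T 173, R 161, Q 86. Eliminate P.
Round 2: S 169, T 173, R 161, Q 151. Eliminate Q.
Round 3: S 320, T 173, R 161. Eliminate R.

R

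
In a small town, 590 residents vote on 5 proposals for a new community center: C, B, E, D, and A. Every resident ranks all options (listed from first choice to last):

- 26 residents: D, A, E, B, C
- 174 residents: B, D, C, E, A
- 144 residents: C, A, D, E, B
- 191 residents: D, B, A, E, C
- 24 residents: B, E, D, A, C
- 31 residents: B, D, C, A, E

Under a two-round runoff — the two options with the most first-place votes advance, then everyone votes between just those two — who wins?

D

Round 1 first-place votes: C 144, B 229, E 0, D 217, A 0.
B and D advance.
Runoff: B is preferred to D by 229 voters; D by 361.
D wins the runoff.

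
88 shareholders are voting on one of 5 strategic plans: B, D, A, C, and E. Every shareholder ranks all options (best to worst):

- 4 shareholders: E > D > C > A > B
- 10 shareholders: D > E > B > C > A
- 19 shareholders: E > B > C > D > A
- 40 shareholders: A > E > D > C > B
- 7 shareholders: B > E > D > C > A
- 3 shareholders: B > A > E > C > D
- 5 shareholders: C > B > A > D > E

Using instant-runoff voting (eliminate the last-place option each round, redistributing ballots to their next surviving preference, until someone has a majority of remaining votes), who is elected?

A

Round 1: B 10, D 10, A 40, C 5, E 23. Eliminate C.
Round 2: B 15, D 10, A 40, E 23. Eliminate D.
Round 3: B 15, A 40, E 33. Eliminate B.
Round 4: A 48, E 40. A has a majority.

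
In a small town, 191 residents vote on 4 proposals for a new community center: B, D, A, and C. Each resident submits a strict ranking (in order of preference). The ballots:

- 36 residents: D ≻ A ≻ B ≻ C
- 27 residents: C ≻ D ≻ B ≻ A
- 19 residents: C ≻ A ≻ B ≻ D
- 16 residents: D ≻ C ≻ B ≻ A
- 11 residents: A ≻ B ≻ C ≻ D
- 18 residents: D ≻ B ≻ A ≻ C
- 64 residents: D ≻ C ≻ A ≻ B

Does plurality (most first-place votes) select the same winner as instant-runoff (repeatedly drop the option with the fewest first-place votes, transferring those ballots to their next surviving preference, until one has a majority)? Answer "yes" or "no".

Plurality — first-place votes: B 0, D 134, A 11, C 46. Winner: D.
Instant-runoff — R1 B 0, D 134, A 11, C 46 (D winner). Winner: D.
The two methods agree.

yes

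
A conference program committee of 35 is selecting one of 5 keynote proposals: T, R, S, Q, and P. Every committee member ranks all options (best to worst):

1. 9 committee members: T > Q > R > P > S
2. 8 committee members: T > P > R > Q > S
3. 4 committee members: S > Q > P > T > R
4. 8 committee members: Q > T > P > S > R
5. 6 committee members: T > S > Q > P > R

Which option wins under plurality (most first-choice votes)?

First-place votes: T 23, R 0, S 4, Q 8, P 0.
T has the most first-place votes.

T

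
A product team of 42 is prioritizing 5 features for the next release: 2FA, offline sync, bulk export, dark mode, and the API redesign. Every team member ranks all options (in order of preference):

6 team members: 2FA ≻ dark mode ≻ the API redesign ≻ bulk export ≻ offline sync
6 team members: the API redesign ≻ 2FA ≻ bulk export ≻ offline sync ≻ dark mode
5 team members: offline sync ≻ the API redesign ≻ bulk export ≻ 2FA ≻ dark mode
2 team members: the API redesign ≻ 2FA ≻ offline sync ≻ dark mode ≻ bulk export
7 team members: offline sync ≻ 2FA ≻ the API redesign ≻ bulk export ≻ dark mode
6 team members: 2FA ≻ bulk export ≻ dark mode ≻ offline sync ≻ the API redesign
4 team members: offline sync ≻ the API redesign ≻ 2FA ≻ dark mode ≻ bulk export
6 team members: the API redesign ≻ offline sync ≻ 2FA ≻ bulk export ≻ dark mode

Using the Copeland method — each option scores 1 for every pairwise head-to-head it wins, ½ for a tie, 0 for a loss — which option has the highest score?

2FA: beats bulk export and dark mode; loses to offline sync and the API redesign → score 2.
offline sync: beats 2FA, bulk export, dark mode, and the API redesign → score 4.
bulk export: beats dark mode; loses to 2FA, offline sync, and the API redesign → score 1.
dark mode: loses to 2FA, offline sync, bulk export, and the API redesign → score 0.
the API redesign: beats 2FA, bulk export, and dark mode; loses to offline sync → score 3.
offline sync has the best pairwise record.

offline sync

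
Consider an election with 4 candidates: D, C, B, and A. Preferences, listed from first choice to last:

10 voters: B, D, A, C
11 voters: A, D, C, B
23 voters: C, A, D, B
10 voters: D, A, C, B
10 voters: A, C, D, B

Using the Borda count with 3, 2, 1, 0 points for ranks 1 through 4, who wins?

A

D: 10·2 + 11·2 + 23·1 + 10·3 + 10·1 = 105
C: 10·0 + 11·1 + 23·3 + 10·1 + 10·2 = 110
B: 10·3 + 11·0 + 23·0 + 10·0 + 10·0 = 30
A: 10·1 + 11·3 + 23·2 + 10·2 + 10·3 = 139
A has the highest Borda score (139).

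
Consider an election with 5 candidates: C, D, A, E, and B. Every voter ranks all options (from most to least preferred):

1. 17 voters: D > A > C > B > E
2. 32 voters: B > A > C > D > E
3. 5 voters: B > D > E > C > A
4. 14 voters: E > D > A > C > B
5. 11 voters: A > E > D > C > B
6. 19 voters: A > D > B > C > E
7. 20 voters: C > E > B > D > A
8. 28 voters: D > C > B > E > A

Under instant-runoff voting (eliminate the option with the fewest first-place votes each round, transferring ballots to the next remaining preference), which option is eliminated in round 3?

A

Round 1: C 20, D 45, A 30, E 14, B 37. Eliminate E.
Round 2: C 20, D 59, A 30, B 37. Eliminate C.
Round 3: D 59, A 30, B 57. Eliminate A.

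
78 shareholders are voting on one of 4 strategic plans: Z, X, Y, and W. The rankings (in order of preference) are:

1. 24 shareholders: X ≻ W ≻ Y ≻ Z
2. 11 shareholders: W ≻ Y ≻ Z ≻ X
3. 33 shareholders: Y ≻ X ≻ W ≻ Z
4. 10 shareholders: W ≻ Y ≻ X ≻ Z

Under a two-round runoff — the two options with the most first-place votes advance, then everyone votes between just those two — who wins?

Y

Round 1 first-place votes: Z 0, X 24, Y 33, W 21.
Y and X advance.
Runoff: Y is preferred to X by 54 voters; X by 24.
Y wins the runoff.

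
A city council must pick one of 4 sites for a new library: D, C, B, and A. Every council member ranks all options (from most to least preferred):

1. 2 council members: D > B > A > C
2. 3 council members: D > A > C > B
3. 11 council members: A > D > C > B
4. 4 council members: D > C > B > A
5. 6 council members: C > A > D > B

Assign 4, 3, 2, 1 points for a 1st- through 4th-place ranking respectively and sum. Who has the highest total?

D

D: 2·4 + 3·4 + 11·3 + 4·4 + 6·2 = 81
C: 2·1 + 3·2 + 11·2 + 4·3 + 6·4 = 66
B: 2·3 + 3·1 + 11·1 + 4·2 + 6·1 = 34
A: 2·2 + 3·3 + 11·4 + 4·1 + 6·3 = 79
D has the highest Borda score (81).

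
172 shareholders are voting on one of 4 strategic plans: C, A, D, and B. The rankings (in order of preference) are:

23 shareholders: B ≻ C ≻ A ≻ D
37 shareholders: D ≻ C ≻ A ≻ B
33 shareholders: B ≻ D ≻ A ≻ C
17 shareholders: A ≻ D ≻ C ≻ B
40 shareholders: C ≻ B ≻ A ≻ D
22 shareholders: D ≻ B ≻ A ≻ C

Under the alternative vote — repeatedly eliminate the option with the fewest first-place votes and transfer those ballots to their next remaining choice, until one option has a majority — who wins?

Round 1: C 40, A 17, D 59, B 56. Eliminate A.
Round 2: C 40, D 76, B 56. Eliminate C.
Round 3: D 76, B 96. B has a majority.

B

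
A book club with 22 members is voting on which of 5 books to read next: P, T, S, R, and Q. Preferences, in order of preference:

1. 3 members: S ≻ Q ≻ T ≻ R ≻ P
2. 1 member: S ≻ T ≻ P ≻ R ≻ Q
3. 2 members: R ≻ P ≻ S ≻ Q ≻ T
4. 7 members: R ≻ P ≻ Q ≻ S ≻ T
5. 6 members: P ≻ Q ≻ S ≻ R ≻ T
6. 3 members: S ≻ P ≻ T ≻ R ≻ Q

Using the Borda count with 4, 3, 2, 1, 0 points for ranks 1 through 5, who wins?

P: 3·0 + 1·2 + 2·3 + 7·3 + 6·4 + 3·3 = 62
T: 3·2 + 1·3 + 2·0 + 7·0 + 6·0 + 3·2 = 15
S: 3·4 + 1·4 + 2·2 + 7·1 + 6·2 + 3·4 = 51
R: 3·1 + 1·1 + 2·4 + 7·4 + 6·1 + 3·1 = 49
Q: 3·3 + 1·0 + 2·1 + 7·2 + 6·3 + 3·0 = 43
P has the highest Borda score (62).

P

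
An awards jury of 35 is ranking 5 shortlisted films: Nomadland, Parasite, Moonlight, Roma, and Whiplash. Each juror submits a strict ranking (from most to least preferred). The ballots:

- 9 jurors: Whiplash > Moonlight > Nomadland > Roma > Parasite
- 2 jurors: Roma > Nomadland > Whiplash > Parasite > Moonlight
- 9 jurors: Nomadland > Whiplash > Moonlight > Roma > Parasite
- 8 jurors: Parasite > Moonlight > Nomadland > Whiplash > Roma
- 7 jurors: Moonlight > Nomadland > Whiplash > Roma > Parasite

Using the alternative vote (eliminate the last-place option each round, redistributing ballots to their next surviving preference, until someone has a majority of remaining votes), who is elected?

Round 1: Nomadland 9, Parasite 8, Moonlight 7, Roma 2, Whiplash 9. Eliminate Roma.
Round 2: Nomadland 11, Parasite 8, Moonlight 7, Whiplash 9. Eliminate Moonlight.
Round 3: Nomadland 18, Parasite 8, Whiplash 9. Nomadland has a majority.

Nomadland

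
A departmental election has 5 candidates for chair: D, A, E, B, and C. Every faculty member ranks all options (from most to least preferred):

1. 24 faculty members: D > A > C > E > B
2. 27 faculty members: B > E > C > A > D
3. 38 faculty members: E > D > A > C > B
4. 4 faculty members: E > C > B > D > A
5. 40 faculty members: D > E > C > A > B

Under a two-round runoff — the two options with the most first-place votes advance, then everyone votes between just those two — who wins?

Round 1 first-place votes: D 64, A 0, E 42, B 27, C 0.
D and E advance.
Runoff: D is preferred to E by 64 voters; E by 69.
E wins the runoff.

E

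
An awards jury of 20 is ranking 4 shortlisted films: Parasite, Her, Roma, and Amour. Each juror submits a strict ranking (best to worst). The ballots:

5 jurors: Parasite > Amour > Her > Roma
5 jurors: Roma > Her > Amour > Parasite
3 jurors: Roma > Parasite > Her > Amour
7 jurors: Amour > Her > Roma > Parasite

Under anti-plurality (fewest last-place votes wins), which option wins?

Last-place votes: Parasite 12, Her 0, Roma 5, Amour 3.
Her is ranked last by the fewest voters, so Her wins.

Her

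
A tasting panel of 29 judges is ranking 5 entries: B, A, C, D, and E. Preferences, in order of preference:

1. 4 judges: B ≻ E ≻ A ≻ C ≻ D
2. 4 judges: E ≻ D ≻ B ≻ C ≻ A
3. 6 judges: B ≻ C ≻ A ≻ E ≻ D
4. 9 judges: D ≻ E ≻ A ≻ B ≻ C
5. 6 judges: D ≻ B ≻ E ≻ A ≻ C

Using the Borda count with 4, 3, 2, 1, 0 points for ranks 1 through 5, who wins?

B: 4·4 + 4·2 + 6·4 + 9·1 + 6·3 = 75
A: 4·2 + 4·0 + 6·2 + 9·2 + 6·1 = 44
C: 4·1 + 4·1 + 6·3 + 9·0 + 6·0 = 26
D: 4·0 + 4·3 + 6·0 + 9·4 + 6·4 = 72
E: 4·3 + 4·4 + 6·1 + 9·3 + 6·2 = 73
B has the highest Borda score (75).

B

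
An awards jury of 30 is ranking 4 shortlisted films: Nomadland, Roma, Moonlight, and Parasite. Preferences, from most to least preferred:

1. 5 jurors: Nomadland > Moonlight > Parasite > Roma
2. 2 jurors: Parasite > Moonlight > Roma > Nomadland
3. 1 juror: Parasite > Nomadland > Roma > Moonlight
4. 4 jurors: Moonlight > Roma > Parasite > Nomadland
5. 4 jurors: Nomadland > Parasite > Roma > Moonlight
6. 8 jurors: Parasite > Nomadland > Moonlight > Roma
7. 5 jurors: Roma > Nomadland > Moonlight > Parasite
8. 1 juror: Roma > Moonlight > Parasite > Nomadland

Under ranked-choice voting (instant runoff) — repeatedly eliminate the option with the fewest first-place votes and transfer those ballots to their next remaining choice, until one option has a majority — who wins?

Parasite

Round 1: Nomadland 9, Roma 6, Moonlight 4, Parasite 11. Eliminate Moonlight.
Round 2: Nomadland 9, Roma 10, Parasite 11. Eliminate Nomadland.
Round 3: Roma 10, Parasite 20. Parasite has a majority.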